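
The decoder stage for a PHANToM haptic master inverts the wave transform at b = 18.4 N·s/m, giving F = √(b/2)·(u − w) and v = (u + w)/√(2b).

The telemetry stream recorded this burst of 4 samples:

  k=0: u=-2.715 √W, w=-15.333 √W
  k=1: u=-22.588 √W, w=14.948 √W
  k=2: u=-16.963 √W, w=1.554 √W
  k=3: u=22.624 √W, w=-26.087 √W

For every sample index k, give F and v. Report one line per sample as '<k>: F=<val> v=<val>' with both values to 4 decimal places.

k=0: u−w=12.6180, u+w=-18.0480; √(b/2)=3.0332, √(2b)=6.0663; F=3.0332×12.618=38.2723, v=-18.0480/6.0663=-2.9751
k=1: u−w=-37.5360, u+w=-7.6400; √(b/2)=3.0332, √(2b)=6.0663; F=3.0332×(-37.536)=-113.8523, v=-7.6400/6.0663=-1.2594
k=2: u−w=-18.5170, u+w=-15.4090; √(b/2)=3.0332, √(2b)=6.0663; F=3.0332×(-18.517)=-56.1648, v=-15.4090/6.0663=-2.5401
k=3: u−w=48.7110, u+w=-3.4630; √(b/2)=3.0332, √(2b)=6.0663; F=3.0332×48.711=147.7478, v=-3.4630/6.0663=-0.5709

0: F=38.2723 v=-2.9751
1: F=-113.8523 v=-1.2594
2: F=-56.1648 v=-2.5401
3: F=147.7478 v=-0.5709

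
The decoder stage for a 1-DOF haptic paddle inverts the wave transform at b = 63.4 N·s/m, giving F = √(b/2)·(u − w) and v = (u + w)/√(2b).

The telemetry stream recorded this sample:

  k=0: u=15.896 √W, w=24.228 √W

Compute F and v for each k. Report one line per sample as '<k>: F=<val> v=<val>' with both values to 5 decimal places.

0: F=-46.91145 v=3.56324

k=0: u−w=-8.33200, u+w=40.12400; √(b/2)=5.63028, √(2b)=11.26055; F=5.63028×(-8.332)=-46.91145, v=40.12400/11.26055=3.56324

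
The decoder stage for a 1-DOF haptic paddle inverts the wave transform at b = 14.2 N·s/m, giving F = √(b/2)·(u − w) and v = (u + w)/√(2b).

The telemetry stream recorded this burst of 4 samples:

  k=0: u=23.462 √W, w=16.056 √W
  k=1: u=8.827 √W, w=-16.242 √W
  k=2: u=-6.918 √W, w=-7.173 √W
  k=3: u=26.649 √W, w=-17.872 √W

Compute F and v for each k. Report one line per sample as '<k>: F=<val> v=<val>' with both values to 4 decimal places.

0: F=19.7339 v=7.4154
1: F=66.7984 v=-1.3914
2: F=0.6795 v=-2.6441
3: F=118.6299 v=1.6470

k=0: u−w=7.4060, u+w=39.5180; √(b/2)=2.6646, √(2b)=5.3292; F=2.6646×7.406=19.7339, v=39.5180/5.3292=7.4154
k=1: u−w=25.0690, u+w=-7.4150; √(b/2)=2.6646, √(2b)=5.3292; F=2.6646×25.069=66.7984, v=-7.4150/5.3292=-1.3914
k=2: u−w=0.2550, u+w=-14.0910; √(b/2)=2.6646, √(2b)=5.3292; F=2.6646×0.255=0.6795, v=-14.0910/5.3292=-2.6441
k=3: u−w=44.5210, u+w=8.7770; √(b/2)=2.6646, √(2b)=5.3292; F=2.6646×44.521=118.6299, v=8.7770/5.3292=1.6470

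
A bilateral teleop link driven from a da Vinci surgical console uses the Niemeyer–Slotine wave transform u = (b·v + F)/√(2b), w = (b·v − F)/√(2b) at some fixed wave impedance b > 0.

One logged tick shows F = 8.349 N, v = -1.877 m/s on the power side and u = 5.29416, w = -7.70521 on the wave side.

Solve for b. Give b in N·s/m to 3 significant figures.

u + w = -2.41105;  u + w = √(2b)·v, so √(2b) = -2.41105/(-1.877) = 1.28452.
b = (√(2b))²/2 = 1.65000/2 = 0.82500.
(Check via u − w = 2F/√(2b): u − w = 12.99937, 2F/√(2b) = 12.99938.)

b = 0.825 N·s/m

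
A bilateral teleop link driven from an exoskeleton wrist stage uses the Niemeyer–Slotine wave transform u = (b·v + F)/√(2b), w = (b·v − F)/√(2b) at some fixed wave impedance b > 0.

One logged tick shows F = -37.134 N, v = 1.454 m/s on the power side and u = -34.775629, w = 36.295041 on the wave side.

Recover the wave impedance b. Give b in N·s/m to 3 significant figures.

u + w = 1.519412;  u + w = √(2b)·v, so √(2b) = 1.519412/1.454 = 1.044988.
b = (√(2b))²/2 = 1.091999/2 = 0.546000.
(Check via u − w = 2F/√(2b): u − w = -71.070670, 2F/√(2b) = -71.070698.)

b = 0.546 N·s/m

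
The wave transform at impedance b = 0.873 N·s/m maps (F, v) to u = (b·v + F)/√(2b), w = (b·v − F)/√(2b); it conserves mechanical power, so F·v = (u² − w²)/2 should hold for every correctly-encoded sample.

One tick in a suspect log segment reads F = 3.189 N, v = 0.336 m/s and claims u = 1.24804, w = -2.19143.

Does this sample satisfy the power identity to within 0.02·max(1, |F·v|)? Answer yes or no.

F·v = 3.189×0.336 = 1.07150 W.
(u² − w²)/2 = (1.55760 − 4.80237)/2 = -1.62238 W.
|Δ| = 2.69388;  2% of max(1, |F·v|) = 0.02143.

no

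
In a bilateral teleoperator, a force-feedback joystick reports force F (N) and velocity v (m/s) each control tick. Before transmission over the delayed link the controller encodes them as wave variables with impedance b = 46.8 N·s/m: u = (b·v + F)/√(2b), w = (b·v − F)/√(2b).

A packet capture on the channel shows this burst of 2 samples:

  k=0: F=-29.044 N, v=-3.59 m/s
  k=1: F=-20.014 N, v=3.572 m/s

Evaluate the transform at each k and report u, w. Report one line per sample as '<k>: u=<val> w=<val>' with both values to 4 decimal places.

0: u=-20.3682 w=-14.3640
1: u=15.2103 w=19.3477

k=0: b·v=46.8×(-3.59)=-168.0120; √(2b)=9.6747; u=(-168.0120+(-29.044))/9.6747=-20.3682, w=(-168.0120−(-29.044))/9.6747=-14.3640
k=1: b·v=46.8×3.572=167.1696; √(2b)=9.6747; u=(167.1696+(-20.014))/9.6747=15.2103, w=(167.1696−(-20.014))/9.6747=19.3477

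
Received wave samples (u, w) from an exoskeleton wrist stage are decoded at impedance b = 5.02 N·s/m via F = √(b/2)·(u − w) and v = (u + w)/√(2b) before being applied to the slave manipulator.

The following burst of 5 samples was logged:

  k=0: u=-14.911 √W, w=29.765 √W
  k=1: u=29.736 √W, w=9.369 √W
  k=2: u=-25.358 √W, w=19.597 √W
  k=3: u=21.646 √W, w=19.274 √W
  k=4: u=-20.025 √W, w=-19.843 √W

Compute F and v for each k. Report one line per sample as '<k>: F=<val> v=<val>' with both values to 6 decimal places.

k=0: u−w=-44.676000, u+w=14.854000; √(b/2)=1.584298, √(2b)=3.168596; F=1.584298×(-44.676)=-70.780095, v=14.854000/3.168596=4.687881
k=1: u−w=20.367000, u+w=39.105000; √(b/2)=1.584298, √(2b)=3.168596; F=1.584298×20.367=32.267396, v=39.105000/3.168596=12.341429
k=2: u−w=-44.955000, u+w=-5.761000; √(b/2)=1.584298, √(2b)=3.168596; F=1.584298×(-44.955)=-71.222114, v=-5.761000/3.168596=-1.818155
k=3: u−w=2.372000, u+w=40.920000; √(b/2)=1.584298, √(2b)=3.168596; F=1.584298×2.372=3.757955, v=40.920000/3.168596=12.914237
k=4: u−w=-0.182000, u+w=-39.868000; √(b/2)=1.584298, √(2b)=3.168596; F=1.584298×(-0.182)=-0.288342, v=-39.868000/3.168596=-12.582229

0: F=-70.780095 v=4.687881
1: F=32.267396 v=12.341429
2: F=-71.222114 v=-1.818155
3: F=3.757955 v=12.914237
4: F=-0.288342 v=-12.582229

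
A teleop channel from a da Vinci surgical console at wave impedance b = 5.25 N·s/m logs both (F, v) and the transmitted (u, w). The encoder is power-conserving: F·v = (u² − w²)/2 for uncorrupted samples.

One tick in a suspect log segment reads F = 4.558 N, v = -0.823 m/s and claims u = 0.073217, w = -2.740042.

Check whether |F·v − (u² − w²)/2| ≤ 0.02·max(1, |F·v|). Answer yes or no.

F·v = 4.558×(-0.823) = -3.751234 W.
(u² − w²)/2 = (0.005361 − 7.507830)/2 = -3.751235 W.
|Δ| = 0.000001;  2% of max(1, |F·v|) = 0.075025.

yes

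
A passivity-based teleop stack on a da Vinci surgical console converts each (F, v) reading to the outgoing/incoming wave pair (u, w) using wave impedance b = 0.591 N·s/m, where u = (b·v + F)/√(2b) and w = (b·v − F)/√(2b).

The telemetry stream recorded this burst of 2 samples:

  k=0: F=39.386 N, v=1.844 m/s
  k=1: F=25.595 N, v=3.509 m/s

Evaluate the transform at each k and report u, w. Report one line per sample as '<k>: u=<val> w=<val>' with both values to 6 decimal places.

k=0: b·v=0.591×1.844=1.089804; √(2b)=1.087198; u=(1.089804+39.386)/1.087198=37.229461, w=(1.089804−39.386)/1.087198=-35.224667
k=1: b·v=0.591×3.509=2.073819; √(2b)=1.087198; u=(2.073819+25.595)/1.087198=25.449654, w=(2.073819−25.595)/1.087198=-21.634676

0: u=37.229461 w=-35.224667
1: u=25.449654 w=-21.634676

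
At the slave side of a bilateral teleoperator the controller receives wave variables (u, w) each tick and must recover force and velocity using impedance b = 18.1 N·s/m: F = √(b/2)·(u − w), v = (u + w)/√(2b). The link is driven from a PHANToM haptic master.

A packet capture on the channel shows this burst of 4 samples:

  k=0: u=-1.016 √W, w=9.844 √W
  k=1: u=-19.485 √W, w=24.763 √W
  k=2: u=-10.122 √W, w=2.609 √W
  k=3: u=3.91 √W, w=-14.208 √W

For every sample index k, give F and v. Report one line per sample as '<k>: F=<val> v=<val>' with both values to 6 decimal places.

k=0: u−w=-10.860000, u+w=8.828000; √(b/2)=3.008322, √(2b)=6.016644; F=3.008322×(-10.86)=-32.670375, v=8.828000/6.016644=1.467263
k=1: u−w=-44.248000, u+w=5.278000; √(b/2)=3.008322, √(2b)=6.016644; F=3.008322×(-44.248)=-133.112223, v=5.278000/6.016644=0.877233
k=2: u−w=-12.731000, u+w=-7.513000; √(b/2)=3.008322, √(2b)=6.016644; F=3.008322×(-12.731)=-38.298945, v=-7.513000/6.016644=-1.248703
k=3: u−w=18.118000, u+w=-10.298000; √(b/2)=3.008322, √(2b)=6.016644; F=3.008322×18.118=54.504774, v=-10.298000/6.016644=-1.711586

0: F=-32.670375 v=1.467263
1: F=-133.112223 v=0.877233
2: F=-38.298945 v=-1.248703
3: F=54.504774 v=-1.711586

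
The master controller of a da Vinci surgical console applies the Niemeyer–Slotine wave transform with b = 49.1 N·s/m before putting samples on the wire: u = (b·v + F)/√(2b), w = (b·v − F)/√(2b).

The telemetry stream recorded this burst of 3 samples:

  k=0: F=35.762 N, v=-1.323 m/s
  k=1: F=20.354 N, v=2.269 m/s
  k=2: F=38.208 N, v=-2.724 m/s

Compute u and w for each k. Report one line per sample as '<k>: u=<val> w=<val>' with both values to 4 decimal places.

0: u=-2.9464 w=-10.1640
1: u=13.2964 w=9.1885
2: u=-9.6412 w=-17.3525

k=0: b·v=49.1×(-1.323)=-64.9593; √(2b)=9.9096; u=(-64.9593+35.762)/9.9096=-2.9464, w=(-64.9593−35.762)/9.9096=-10.1640
k=1: b·v=49.1×2.269=111.4079; √(2b)=9.9096; u=(111.4079+20.354)/9.9096=13.2964, w=(111.4079−20.354)/9.9096=9.1885
k=2: b·v=49.1×(-2.724)=-133.7484; √(2b)=9.9096; u=(-133.7484+38.208)/9.9096=-9.6412, w=(-133.7484−38.208)/9.9096=-17.3525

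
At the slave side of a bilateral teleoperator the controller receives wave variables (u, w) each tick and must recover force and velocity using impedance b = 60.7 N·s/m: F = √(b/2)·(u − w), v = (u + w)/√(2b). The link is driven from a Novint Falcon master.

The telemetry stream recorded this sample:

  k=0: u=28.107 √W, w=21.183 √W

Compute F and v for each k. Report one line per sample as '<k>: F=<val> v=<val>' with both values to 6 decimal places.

k=0: u−w=6.924000, u+w=49.290000; √(b/2)=5.509083, √(2b)=11.018167; F=5.509083×6.924=38.144894, v=49.290000/11.018167=4.473521

0: F=38.144894 v=4.473521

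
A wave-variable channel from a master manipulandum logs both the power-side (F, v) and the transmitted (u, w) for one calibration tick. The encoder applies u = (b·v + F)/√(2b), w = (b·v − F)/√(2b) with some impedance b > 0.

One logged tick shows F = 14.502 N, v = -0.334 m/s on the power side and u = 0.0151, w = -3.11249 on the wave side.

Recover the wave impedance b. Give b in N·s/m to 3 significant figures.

b = 43 N·s/m

u + w = -3.0974;  u + w = √(2b)·v, so √(2b) = -3.0974/(-0.334) = 9.2736.
b = (√(2b))²/2 = 86.0001/2 = 43.0000.
(Check via u − w = 2F/√(2b): u − w = 3.1276, 2F/√(2b) = 3.1276.)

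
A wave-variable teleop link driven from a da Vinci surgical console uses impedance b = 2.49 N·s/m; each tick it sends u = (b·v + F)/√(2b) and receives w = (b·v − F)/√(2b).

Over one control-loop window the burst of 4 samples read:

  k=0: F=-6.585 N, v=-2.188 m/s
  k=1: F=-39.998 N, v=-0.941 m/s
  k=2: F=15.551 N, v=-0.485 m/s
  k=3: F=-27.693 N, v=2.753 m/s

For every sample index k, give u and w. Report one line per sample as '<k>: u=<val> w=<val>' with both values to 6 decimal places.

k=0: b·v=2.49×(-2.188)=-5.448120; √(2b)=2.231591; u=(-5.448120+(-6.585))/2.231591=-5.392170, w=(-5.448120−(-6.585))/2.231591=0.509448
k=1: b·v=2.49×(-0.941)=-2.343090; √(2b)=2.231591; u=(-2.343090+(-39.998))/2.231591=-18.973496, w=(-2.343090−(-39.998))/2.231591=16.873569
k=2: b·v=2.49×(-0.485)=-1.207650; √(2b)=2.231591; u=(-1.207650+15.551)/2.231591=6.427409, w=(-1.207650−15.551)/2.231591=-7.509731
k=3: b·v=2.49×2.753=6.854970; √(2b)=2.231591; u=(6.854970+(-27.693))/2.231591=-9.337745, w=(6.854970−(-27.693))/2.231591=15.481316

0: u=-5.392170 w=0.509448
1: u=-18.973496 w=16.873569
2: u=6.427409 w=-7.509731
3: u=-9.337745 w=15.481316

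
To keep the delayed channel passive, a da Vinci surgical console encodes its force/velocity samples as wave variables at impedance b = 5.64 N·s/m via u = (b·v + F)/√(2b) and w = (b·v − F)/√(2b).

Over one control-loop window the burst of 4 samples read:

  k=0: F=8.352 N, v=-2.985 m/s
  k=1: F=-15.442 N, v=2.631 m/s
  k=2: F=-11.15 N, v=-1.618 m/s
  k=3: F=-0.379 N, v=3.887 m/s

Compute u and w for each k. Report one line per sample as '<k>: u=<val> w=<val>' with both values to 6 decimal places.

k=0: b·v=5.64×(-2.985)=-16.835400; √(2b)=3.358571; u=(-16.835400+8.352)/3.358571=-2.525896, w=(-16.835400−8.352)/3.358571=-7.499439
k=1: b·v=5.64×2.631=14.838840; √(2b)=3.358571; u=(14.838840+(-15.442))/3.358571=-0.179588, w=(14.838840−(-15.442))/3.358571=9.015989
k=2: b·v=5.64×(-1.618)=-9.125520; √(2b)=3.358571; u=(-9.125520+(-11.15))/3.358571=-6.036948, w=(-9.125520−(-11.15))/3.358571=0.602780
k=3: b·v=5.64×3.887=21.922680; √(2b)=3.358571; u=(21.922680+(-0.379))/3.358571=6.414537, w=(21.922680−(-0.379))/3.358571=6.640229

0: u=-2.525896 w=-7.499439
1: u=-0.179588 w=9.015989
2: u=-6.036948 w=0.602780
3: u=6.414537 w=6.640229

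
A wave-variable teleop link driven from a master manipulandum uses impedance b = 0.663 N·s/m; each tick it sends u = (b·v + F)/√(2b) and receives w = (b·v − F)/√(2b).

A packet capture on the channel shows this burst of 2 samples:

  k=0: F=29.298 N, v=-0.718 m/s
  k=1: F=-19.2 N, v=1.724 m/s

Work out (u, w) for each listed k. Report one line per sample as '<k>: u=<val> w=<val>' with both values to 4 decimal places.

0: u=25.0295 w=-25.8563
1: u=-15.6810 w=17.6662

k=0: b·v=0.663×(-0.718)=-0.4760; √(2b)=1.1515; u=(-0.4760+29.298)/1.1515=25.0295, w=(-0.4760−29.298)/1.1515=-25.8563
k=1: b·v=0.663×1.724=1.1430; √(2b)=1.1515; u=(1.1430+(-19.2))/1.1515=-15.6810, w=(1.1430−(-19.2))/1.1515=17.6662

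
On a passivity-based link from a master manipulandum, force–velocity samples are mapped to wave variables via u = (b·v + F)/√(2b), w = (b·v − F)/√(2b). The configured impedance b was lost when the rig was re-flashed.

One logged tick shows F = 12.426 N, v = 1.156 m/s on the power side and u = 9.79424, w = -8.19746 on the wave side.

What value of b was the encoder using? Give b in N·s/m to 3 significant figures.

b = 0.954 N·s/m

u + w = 1.59678;  u + w = √(2b)·v, so √(2b) = 1.59678/1.156 = 1.38130.
b = (√(2b))²/2 = 1.90798/2 = 0.95399.
(Check via u − w = 2F/√(2b): u − w = 17.99170, 2F/√(2b) = 17.99178.)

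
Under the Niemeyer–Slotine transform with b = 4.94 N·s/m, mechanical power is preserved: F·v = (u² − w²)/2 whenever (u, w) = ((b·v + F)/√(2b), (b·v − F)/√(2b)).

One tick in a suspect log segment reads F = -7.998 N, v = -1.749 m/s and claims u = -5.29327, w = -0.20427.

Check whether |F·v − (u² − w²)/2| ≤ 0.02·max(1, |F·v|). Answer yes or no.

yes

F·v = (-7.998)×(-1.749) = 13.9885 W.
(u² − w²)/2 = (28.0187 − 0.0417)/2 = 13.9885 W.
|Δ| = 0.0000;  2% of max(1, |F·v|) = 0.2798.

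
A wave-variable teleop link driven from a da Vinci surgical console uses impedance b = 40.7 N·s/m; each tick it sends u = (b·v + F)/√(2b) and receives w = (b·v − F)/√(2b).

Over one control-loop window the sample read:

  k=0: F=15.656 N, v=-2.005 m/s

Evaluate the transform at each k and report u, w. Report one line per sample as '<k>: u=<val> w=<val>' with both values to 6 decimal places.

k=0: b·v=40.7×(-2.005)=-81.603500; √(2b)=9.022195; u=(-81.603500+15.656)/9.022195=-7.309474, w=(-81.603500−15.656)/9.022195=-10.780027

0: u=-7.309474 w=-10.780027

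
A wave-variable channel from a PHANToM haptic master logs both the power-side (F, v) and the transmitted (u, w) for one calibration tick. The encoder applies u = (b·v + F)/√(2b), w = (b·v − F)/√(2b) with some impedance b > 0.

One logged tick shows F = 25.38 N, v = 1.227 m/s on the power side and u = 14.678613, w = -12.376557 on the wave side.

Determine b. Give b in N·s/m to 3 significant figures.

b = 1.76 N·s/m

u + w = 2.302056;  u + w = √(2b)·v, so √(2b) = 2.302056/1.227 = 1.876166.
b = (√(2b))²/2 = 3.520000/2 = 1.760000.
(Check via u − w = 2F/√(2b): u − w = 27.055170, 2F/√(2b) = 27.055172.)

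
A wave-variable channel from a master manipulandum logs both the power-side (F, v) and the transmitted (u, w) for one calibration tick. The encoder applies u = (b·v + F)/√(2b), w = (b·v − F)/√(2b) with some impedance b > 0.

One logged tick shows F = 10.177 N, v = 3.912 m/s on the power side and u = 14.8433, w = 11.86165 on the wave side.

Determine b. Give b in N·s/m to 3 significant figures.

b = 23.3 N·s/m

u + w = 26.7049;  u + w = √(2b)·v, so √(2b) = 26.7049/3.912 = 6.8264.
b = (√(2b))²/2 = 46.6000/2 = 23.3000.
(Check via u − w = 2F/√(2b): u − w = 2.9817, 2F/√(2b) = 2.9817.)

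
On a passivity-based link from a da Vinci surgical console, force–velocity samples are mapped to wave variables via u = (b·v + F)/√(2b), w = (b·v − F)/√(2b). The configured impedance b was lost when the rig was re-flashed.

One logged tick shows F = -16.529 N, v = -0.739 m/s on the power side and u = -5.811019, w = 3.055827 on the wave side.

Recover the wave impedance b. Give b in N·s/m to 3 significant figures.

u + w = -2.755192;  u + w = √(2b)·v, so √(2b) = -2.755192/(-0.739) = 3.728271.
b = (√(2b))²/2 = 13.900002/2 = 6.950001.
(Check via u − w = 2F/√(2b): u − w = -8.866846, 2F/√(2b) = -8.866846.)

b = 6.95 N·s/m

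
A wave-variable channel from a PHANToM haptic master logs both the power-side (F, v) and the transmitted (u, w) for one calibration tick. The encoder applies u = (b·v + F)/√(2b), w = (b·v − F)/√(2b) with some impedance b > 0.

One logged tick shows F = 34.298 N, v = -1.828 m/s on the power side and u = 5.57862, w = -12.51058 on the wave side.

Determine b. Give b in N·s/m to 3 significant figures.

b = 7.19 N·s/m

u + w = -6.9320;  u + w = √(2b)·v, so √(2b) = -6.9320/(-1.828) = 3.7921.
b = (√(2b))²/2 = 14.3800/2 = 7.1900.
(Check via u − w = 2F/√(2b): u − w = 18.0892, 2F/√(2b) = 18.0892.)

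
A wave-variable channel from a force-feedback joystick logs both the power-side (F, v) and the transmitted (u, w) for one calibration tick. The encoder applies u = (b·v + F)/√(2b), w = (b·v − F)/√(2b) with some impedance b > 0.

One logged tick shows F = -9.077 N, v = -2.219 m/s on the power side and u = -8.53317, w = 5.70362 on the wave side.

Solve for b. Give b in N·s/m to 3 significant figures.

u + w = -2.82955;  u + w = √(2b)·v, so √(2b) = -2.82955/(-2.219) = 1.27515.
b = (√(2b))²/2 = 1.62600/2 = 0.81300.
(Check via u − w = 2F/√(2b): u − w = -14.23679, 2F/√(2b) = -14.23680.)

b = 0.813 N·s/m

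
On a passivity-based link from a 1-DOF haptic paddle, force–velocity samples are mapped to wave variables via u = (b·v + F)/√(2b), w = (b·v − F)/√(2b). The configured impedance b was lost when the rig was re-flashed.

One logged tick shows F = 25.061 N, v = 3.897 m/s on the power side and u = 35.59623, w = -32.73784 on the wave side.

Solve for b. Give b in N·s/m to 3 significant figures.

b = 0.269 N·s/m

u + w = 2.8584;  u + w = √(2b)·v, so √(2b) = 2.8584/3.897 = 0.7335.
b = (√(2b))²/2 = 0.5380/2 = 0.2690.
(Check via u − w = 2F/√(2b): u − w = 68.3341, 2F/√(2b) = 68.3341.)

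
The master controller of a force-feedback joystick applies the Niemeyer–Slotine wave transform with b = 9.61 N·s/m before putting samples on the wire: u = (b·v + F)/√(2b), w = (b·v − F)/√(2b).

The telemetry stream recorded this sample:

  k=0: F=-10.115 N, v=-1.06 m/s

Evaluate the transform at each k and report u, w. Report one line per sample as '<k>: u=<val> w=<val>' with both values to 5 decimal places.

0: u=-4.63077 w=-0.01633

k=0: b·v=9.61×(-1.06)=-10.18660; √(2b)=4.38406; u=(-10.18660+(-10.115))/4.38406=-4.63077, w=(-10.18660−(-10.115))/4.38406=-0.01633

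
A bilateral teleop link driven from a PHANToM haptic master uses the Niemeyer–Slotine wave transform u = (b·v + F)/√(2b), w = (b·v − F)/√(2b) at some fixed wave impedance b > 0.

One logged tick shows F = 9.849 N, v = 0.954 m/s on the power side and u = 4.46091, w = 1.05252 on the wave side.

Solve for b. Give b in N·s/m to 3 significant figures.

u + w = 5.51343;  u + w = √(2b)·v, so √(2b) = 5.51343/0.954 = 5.77928.
b = (√(2b))²/2 = 33.40004/2 = 16.70002.
(Check via u − w = 2F/√(2b): u − w = 3.40839, 2F/√(2b) = 3.40838.)

b = 16.7 N·s/m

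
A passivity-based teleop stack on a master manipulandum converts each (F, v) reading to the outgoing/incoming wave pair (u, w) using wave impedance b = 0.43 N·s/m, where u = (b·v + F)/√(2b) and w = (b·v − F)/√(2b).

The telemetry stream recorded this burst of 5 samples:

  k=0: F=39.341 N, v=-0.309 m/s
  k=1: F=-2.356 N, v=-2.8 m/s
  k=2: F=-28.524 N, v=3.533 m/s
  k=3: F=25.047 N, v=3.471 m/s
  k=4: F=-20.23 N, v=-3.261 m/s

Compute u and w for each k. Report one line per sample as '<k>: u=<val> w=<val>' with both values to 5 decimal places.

k=0: b·v=0.43×(-0.309)=-0.13287; √(2b)=0.92736; u=(-0.13287+39.341)/0.92736=42.27921, w=(-0.13287−39.341)/0.92736=-42.56577
k=1: b·v=0.43×(-2.8)=-1.20400; √(2b)=0.92736; u=(-1.20400+(-2.356))/0.92736=-3.83885, w=(-1.20400−(-2.356))/0.92736=1.24223
k=2: b·v=0.43×3.533=1.51919; √(2b)=0.92736; u=(1.51919+(-28.524))/0.92736=-29.12004, w=(1.51919−(-28.524))/0.92736=32.39640
k=3: b·v=0.43×3.471=1.49253; √(2b)=0.92736; u=(1.49253+25.047)/0.92736=28.61831, w=(1.49253−25.047)/0.92736=-25.39944
k=4: b·v=0.43×(-3.261)=-1.40223; √(2b)=0.92736; u=(-1.40223+(-20.23))/0.92736=-23.32663, w=(-1.40223−(-20.23))/0.92736=20.30251

0: u=42.27921 w=-42.56577
1: u=-3.83885 w=1.24223
2: u=-29.12004 w=32.39640
3: u=28.61831 w=-25.39944
4: u=-23.32663 w=20.30251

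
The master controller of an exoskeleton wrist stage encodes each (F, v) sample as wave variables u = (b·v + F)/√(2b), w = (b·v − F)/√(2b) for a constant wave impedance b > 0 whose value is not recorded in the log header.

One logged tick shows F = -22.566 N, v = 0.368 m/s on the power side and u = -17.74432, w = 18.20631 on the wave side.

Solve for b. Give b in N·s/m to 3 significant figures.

b = 0.788 N·s/m

u + w = 0.4620;  u + w = √(2b)·v, so √(2b) = 0.4620/0.368 = 1.2554.
b = (√(2b))²/2 = 1.5760/2 = 0.7880.
(Check via u − w = 2F/√(2b): u − w = -35.9506, 2F/√(2b) = -35.9501.)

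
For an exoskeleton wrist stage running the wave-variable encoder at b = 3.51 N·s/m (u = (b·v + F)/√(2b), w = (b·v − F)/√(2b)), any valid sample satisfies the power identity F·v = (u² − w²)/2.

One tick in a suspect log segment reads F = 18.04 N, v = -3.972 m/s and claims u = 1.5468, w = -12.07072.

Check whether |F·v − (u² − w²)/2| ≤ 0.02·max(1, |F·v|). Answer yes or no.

yes

F·v = 18.04×(-3.972) = -71.65488 W.
(u² − w²)/2 = (2.39259 − 145.70228)/2 = -71.65485 W.
|Δ| = 0.00003;  2% of max(1, |F·v|) = 1.43310.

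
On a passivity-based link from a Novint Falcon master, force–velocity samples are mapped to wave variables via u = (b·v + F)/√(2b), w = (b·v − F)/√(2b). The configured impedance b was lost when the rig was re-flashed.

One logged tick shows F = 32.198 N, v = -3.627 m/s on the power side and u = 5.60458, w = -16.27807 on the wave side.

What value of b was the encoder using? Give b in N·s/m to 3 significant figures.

u + w = -10.67349;  u + w = √(2b)·v, so √(2b) = -10.67349/(-3.627) = 2.94279.
b = (√(2b))²/2 = 8.66000/2 = 4.33000.
(Check via u − w = 2F/√(2b): u − w = 21.88265, 2F/√(2b) = 21.88265.)

b = 4.33 N·s/m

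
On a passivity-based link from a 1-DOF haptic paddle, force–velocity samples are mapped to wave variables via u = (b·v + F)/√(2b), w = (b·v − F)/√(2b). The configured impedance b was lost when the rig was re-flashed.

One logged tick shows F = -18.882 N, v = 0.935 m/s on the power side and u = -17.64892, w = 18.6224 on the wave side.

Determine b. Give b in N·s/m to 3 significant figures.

u + w = 0.9735;  u + w = √(2b)·v, so √(2b) = 0.9735/0.935 = 1.0412.
b = (√(2b))²/2 = 1.0840/2 = 0.5420.
(Check via u − w = 2F/√(2b): u − w = -36.2713, 2F/√(2b) = -36.2713.)

b = 0.542 N·s/m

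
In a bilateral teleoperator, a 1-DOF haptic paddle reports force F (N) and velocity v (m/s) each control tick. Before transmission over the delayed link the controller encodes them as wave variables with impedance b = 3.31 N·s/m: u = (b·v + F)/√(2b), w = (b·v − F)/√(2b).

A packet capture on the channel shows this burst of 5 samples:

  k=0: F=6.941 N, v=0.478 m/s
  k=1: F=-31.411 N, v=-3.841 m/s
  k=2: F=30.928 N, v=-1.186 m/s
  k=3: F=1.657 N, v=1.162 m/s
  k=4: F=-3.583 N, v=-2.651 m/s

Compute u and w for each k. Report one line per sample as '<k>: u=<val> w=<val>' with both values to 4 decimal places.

k=0: b·v=3.31×0.478=1.5822; √(2b)=2.5729; u=(1.5822+6.941)/2.5729=3.3126, w=(1.5822−6.941)/2.5729=-2.0828
k=1: b·v=3.31×(-3.841)=-12.7137; √(2b)=2.5729; u=(-12.7137+(-31.411))/2.5729=-17.1496, w=(-12.7137−(-31.411))/2.5729=7.2669
k=2: b·v=3.31×(-1.186)=-3.9257; √(2b)=2.5729; u=(-3.9257+30.928)/2.5729=10.4948, w=(-3.9257−30.928)/2.5729=-13.5463
k=3: b·v=3.31×1.162=3.8462; √(2b)=2.5729; u=(3.8462+1.657)/2.5729=2.1389, w=(3.8462−1.657)/2.5729=0.8509
k=4: b·v=3.31×(-2.651)=-8.7748; √(2b)=2.5729; u=(-8.7748+(-3.583))/2.5729=-4.8030, w=(-8.7748−(-3.583))/2.5729=-2.0179

0: u=3.3126 w=-2.0828
1: u=-17.1496 w=7.2669
2: u=10.4948 w=-13.5463
3: u=2.1389 w=0.8509
4: u=-4.8030 w=-2.0179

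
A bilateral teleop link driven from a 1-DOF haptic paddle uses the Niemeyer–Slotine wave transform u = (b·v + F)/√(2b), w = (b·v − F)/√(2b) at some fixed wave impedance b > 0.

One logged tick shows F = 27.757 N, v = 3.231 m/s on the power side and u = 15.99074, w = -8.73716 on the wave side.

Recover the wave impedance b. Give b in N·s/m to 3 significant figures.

b = 2.52 N·s/m

u + w = 7.25358;  u + w = √(2b)·v, so √(2b) = 7.25358/3.231 = 2.24500.
b = (√(2b))²/2 = 5.04000/2 = 2.52000.
(Check via u − w = 2F/√(2b): u − w = 24.72790, 2F/√(2b) = 24.72789.)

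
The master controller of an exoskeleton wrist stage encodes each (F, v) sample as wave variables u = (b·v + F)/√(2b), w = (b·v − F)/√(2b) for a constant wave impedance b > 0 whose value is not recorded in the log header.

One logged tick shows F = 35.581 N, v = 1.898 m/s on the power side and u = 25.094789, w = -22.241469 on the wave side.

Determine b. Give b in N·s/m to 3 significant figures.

b = 1.13 N·s/m

u + w = 2.853320;  u + w = √(2b)·v, so √(2b) = 2.853320/1.898 = 1.503330.
b = (√(2b))²/2 = 2.260001/2 = 1.130000.
(Check via u − w = 2F/√(2b): u − w = 47.336258, 2F/√(2b) = 47.336253.)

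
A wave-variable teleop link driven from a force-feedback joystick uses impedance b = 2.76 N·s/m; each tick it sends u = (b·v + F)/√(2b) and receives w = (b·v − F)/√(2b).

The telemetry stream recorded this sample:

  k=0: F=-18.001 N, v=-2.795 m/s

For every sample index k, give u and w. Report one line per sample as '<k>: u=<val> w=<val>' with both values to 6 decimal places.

0: u=-10.945116 w=4.378353

k=0: b·v=2.76×(-2.795)=-7.714200; √(2b)=2.349468; u=(-7.714200+(-18.001))/2.349468=-10.945116, w=(-7.714200−(-18.001))/2.349468=4.378353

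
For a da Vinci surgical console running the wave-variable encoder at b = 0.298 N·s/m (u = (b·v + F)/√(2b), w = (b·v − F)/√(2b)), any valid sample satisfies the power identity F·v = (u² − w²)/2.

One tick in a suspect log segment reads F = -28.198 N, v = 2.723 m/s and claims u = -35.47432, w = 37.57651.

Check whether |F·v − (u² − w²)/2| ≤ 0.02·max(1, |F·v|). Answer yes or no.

F·v = (-28.198)×2.723 = -76.7832 W.
(u² − w²)/2 = (1258.4274 − 1411.9941)/2 = -76.7834 W.
|Δ| = 0.0002;  2% of max(1, |F·v|) = 1.5357.

yes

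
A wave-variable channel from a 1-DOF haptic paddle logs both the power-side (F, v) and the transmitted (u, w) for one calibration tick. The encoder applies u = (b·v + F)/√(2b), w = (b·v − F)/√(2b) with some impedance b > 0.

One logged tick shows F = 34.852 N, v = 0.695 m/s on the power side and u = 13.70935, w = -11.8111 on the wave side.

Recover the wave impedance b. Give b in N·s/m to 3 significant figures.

u + w = 1.8983;  u + w = √(2b)·v, so √(2b) = 1.8983/0.695 = 2.7313.
b = (√(2b))²/2 = 7.4600/2 = 3.7300.
(Check via u − w = 2F/√(2b): u − w = 25.5205, 2F/√(2b) = 25.5205.)

b = 3.73 N·s/m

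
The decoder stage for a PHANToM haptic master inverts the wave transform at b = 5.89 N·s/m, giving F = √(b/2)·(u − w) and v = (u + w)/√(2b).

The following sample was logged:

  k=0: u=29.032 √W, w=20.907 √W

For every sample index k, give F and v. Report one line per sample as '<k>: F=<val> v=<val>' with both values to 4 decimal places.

k=0: u−w=8.1250, u+w=49.9390; √(b/2)=1.7161, √(2b)=3.4322; F=1.7161×8.125=13.9433, v=49.9390/3.4322=14.5501

0: F=13.9433 v=14.5501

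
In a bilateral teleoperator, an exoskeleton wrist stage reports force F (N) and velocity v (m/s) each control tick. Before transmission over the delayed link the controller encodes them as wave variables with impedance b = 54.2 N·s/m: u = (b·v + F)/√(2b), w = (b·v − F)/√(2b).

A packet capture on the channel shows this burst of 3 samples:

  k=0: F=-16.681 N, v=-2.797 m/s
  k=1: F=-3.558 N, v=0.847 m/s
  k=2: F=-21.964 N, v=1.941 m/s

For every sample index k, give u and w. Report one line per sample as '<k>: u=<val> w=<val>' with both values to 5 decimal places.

k=0: b·v=54.2×(-2.797)=-151.59740; √(2b)=10.41153; u=(-151.59740+(-16.681))/10.41153=-16.16269, w=(-151.59740−(-16.681))/10.41153=-12.95836
k=1: b·v=54.2×0.847=45.90740; √(2b)=10.41153; u=(45.90740+(-3.558))/10.41153=4.06755, w=(45.90740−(-3.558))/10.41153=4.75102
k=2: b·v=54.2×1.941=105.20220; √(2b)=10.41153; u=(105.20220+(-21.964))/10.41153=7.99481, w=(105.20220−(-21.964))/10.41153=12.21398

0: u=-16.16269 w=-12.95836
1: u=4.06755 w=4.75102
2: u=7.99481 w=12.21398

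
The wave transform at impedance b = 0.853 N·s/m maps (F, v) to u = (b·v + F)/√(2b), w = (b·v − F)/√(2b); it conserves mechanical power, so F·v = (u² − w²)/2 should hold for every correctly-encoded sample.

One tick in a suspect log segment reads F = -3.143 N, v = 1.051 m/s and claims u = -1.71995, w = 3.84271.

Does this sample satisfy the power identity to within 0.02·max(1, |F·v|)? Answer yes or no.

F·v = (-3.143)×1.051 = -3.30329 W.
(u² − w²)/2 = (2.95823 − 14.76642)/2 = -5.90410 W.
|Δ| = 2.60080;  2% of max(1, |F·v|) = 0.06607.

no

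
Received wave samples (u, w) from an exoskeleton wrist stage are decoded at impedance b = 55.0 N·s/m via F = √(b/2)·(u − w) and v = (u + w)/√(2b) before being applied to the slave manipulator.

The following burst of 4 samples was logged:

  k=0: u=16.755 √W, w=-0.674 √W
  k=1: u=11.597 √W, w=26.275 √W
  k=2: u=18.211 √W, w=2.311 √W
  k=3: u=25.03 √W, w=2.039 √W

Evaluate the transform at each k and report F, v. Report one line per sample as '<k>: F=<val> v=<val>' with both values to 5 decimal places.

k=0: u−w=17.42900, u+w=16.08100; √(b/2)=5.24404, √(2b)=10.48809; F=5.24404×17.429=91.39845, v=16.08100/10.48809=1.53326
k=1: u−w=-14.67800, u+w=37.87200; √(b/2)=5.24404, √(2b)=10.48809; F=5.24404×(-14.678)=-76.97208, v=37.87200/10.48809=3.61095
k=2: u−w=15.90000, u+w=20.52200; √(b/2)=5.24404, √(2b)=10.48809; F=5.24404×15.9=83.38030, v=20.52200/10.48809=1.95670
k=3: u−w=22.99100, u+w=27.06900; √(b/2)=5.24404, √(2b)=10.48809; F=5.24404×22.991=120.56582, v=27.06900/10.48809=2.58093

0: F=91.39845 v=1.53326
1: F=-76.97208 v=3.61095
2: F=83.38030 v=1.95670
3: F=120.56582 v=2.58093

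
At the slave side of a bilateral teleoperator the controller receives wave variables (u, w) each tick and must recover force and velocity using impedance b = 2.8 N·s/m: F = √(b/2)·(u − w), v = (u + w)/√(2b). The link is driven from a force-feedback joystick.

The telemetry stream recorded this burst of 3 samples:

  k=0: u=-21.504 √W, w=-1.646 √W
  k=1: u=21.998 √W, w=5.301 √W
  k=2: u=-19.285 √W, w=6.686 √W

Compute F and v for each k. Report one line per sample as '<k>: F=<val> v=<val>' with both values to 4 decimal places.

k=0: u−w=-19.8580, u+w=-23.1500; √(b/2)=1.1832, √(2b)=2.3664; F=1.1832×(-19.858)=-23.4963, v=-23.1500/2.3664=-9.7827
k=1: u−w=16.6970, u+w=27.2990; √(b/2)=1.1832, √(2b)=2.3664; F=1.1832×16.697=19.7562, v=27.2990/2.3664=11.5359
k=2: u−w=-25.9710, u+w=-12.5990; √(b/2)=1.1832, √(2b)=2.3664; F=1.1832×(-25.971)=-30.7293, v=-12.5990/2.3664=-5.3240

0: F=-23.4963 v=-9.7827
1: F=19.7562 v=11.5359
2: F=-30.7293 v=-5.3240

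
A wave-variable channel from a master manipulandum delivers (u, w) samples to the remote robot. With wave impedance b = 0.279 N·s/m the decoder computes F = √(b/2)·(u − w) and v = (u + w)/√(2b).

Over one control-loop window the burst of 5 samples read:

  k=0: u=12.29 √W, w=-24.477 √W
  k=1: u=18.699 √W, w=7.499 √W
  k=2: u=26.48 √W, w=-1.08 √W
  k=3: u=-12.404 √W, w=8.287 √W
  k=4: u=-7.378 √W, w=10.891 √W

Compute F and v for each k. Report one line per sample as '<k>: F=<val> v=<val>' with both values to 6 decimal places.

0: F=13.732364 v=-16.314723
1: F=4.183166 v=35.071233
2: F=10.293577 v=34.002952
3: F=-7.728026 v=-5.511423
4: F=-6.823416 v=4.702849

k=0: u−w=36.767000, u+w=-12.187000; √(b/2)=0.373497, √(2b)=0.746994; F=0.373497×36.767=13.732364, v=-12.187000/0.746994=-16.314723
k=1: u−w=11.200000, u+w=26.198000; √(b/2)=0.373497, √(2b)=0.746994; F=0.373497×11.2=4.183166, v=26.198000/0.746994=35.071233
k=2: u−w=27.560000, u+w=25.400000; √(b/2)=0.373497, √(2b)=0.746994; F=0.373497×27.56=10.293577, v=25.400000/0.746994=34.002952
k=3: u−w=-20.691000, u+w=-4.117000; √(b/2)=0.373497, √(2b)=0.746994; F=0.373497×(-20.691)=-7.728026, v=-4.117000/0.746994=-5.511423
k=4: u−w=-18.269000, u+w=3.513000; √(b/2)=0.373497, √(2b)=0.746994; F=0.373497×(-18.269)=-6.823416, v=3.513000/0.746994=4.702849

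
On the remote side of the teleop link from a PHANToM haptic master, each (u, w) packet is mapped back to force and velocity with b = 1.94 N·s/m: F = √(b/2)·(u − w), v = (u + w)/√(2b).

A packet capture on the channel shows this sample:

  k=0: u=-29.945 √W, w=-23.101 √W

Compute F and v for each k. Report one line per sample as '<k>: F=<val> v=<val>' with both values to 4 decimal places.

0: F=-6.7406 v=-26.9300

k=0: u−w=-6.8440, u+w=-53.0460; √(b/2)=0.9849, √(2b)=1.9698; F=0.9849×(-6.844)=-6.7406, v=-53.0460/1.9698=-26.9300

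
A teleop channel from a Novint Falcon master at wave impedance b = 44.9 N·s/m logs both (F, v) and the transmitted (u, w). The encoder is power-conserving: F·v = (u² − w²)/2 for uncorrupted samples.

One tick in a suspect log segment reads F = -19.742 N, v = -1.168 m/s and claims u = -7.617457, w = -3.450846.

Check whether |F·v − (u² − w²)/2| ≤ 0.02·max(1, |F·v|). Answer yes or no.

F·v = (-19.742)×(-1.168) = 23.058656 W.
(u² − w²)/2 = (58.025651 − 11.908338)/2 = 23.058657 W.
|Δ| = 0.000001;  2% of max(1, |F·v|) = 0.461173.

yes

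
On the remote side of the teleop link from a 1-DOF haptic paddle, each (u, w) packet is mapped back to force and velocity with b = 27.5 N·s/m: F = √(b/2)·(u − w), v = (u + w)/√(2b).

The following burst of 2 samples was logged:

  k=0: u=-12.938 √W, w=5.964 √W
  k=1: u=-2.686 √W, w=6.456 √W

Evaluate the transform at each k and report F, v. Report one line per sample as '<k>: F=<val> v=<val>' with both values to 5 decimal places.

0: F=-70.09049 v=-0.94037
1: F=-33.89944 v=0.50835

k=0: u−w=-18.90200, u+w=-6.97400; √(b/2)=3.70810, √(2b)=7.41620; F=3.70810×(-18.902)=-70.09049, v=-6.97400/7.41620=-0.94037
k=1: u−w=-9.14200, u+w=3.77000; √(b/2)=3.70810, √(2b)=7.41620; F=3.70810×(-9.142)=-33.89944, v=3.77000/7.41620=0.50835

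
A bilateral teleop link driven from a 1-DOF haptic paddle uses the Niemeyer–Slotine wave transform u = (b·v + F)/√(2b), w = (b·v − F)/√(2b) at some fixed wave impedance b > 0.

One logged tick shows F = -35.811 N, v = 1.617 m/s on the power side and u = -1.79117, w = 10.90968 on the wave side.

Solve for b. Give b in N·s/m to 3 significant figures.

u + w = 9.11851;  u + w = √(2b)·v, so √(2b) = 9.11851/1.617 = 5.63915.
b = (√(2b))²/2 = 31.80004/2 = 15.90002.
(Check via u − w = 2F/√(2b): u − w = -12.70085, 2F/√(2b) = -12.70084.)

b = 15.9 N·s/m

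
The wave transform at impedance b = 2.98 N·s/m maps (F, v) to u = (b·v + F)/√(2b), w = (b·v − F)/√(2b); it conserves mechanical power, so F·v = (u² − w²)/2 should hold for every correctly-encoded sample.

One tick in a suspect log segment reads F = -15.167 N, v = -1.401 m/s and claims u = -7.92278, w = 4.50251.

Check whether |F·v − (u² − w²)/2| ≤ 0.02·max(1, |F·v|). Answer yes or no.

F·v = (-15.167)×(-1.401) = 21.24897 W.
(u² − w²)/2 = (62.77044 − 20.27260)/2 = 21.24892 W.
|Δ| = 0.00004;  2% of max(1, |F·v|) = 0.42498.

yes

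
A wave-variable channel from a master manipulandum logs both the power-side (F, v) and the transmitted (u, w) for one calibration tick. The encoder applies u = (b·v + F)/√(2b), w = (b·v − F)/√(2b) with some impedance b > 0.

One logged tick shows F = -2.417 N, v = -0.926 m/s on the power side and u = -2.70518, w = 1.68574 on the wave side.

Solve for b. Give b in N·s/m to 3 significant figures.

u + w = -1.0194;  u + w = √(2b)·v, so √(2b) = -1.0194/(-0.926) = 1.1009.
b = (√(2b))²/2 = 1.2120/2 = 0.6060.
(Check via u − w = 2F/√(2b): u − w = -4.3909, 2F/√(2b) = -4.3909.)

b = 0.606 N·s/m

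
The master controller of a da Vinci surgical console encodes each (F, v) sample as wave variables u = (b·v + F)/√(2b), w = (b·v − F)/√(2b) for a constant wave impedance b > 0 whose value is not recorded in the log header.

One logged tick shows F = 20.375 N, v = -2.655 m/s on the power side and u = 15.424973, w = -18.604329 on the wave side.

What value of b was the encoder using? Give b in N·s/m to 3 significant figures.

u + w = -3.179356;  u + w = √(2b)·v, so √(2b) = -3.179356/(-2.655) = 1.197498.
b = (√(2b))²/2 = 1.434000/2 = 0.717000.
(Check via u − w = 2F/√(2b): u − w = 34.029302, 2F/√(2b) = 34.029297.)

b = 0.717 N·s/m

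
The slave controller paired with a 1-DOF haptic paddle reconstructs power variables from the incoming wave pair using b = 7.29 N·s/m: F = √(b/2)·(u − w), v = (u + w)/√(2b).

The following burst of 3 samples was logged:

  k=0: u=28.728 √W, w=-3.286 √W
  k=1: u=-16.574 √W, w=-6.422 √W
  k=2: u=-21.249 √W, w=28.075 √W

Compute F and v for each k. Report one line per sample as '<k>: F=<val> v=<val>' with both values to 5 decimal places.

k=0: u−w=32.01400, u+w=25.44200; √(b/2)=1.90919, √(2b)=3.81838; F=1.90919×32.014=61.12075, v=25.44200/3.81838=6.66304
k=1: u−w=-10.15200, u+w=-22.99600; √(b/2)=1.90919, √(2b)=3.81838; F=1.90919×(-10.152)=-19.38208, v=-22.99600/3.81838=-6.02245
k=2: u−w=-49.32400, u+w=6.82600; √(b/2)=1.90919, √(2b)=3.81838; F=1.90919×(-49.324)=-94.16880, v=6.82600/3.81838=1.78767

0: F=61.12075 v=6.66304
1: F=-19.38208 v=-6.02245
2: F=-94.16880 v=1.78767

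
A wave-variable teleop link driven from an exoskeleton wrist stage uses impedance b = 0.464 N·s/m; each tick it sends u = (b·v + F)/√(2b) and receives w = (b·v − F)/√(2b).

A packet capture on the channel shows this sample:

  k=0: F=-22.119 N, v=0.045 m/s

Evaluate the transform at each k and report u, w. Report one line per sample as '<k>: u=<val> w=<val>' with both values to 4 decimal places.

0: u=-22.9394 w=22.9827

k=0: b·v=0.464×0.045=0.0209; √(2b)=0.9633; u=(0.0209+(-22.119))/0.9633=-22.9394, w=(0.0209−(-22.119))/0.9633=22.9827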